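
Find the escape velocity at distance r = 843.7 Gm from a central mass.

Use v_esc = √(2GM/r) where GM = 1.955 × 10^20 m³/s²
r = 843.7 Gm = 8.437 × 10^11 m
GM = 1.955 × 10^20 m³/s²
2GM/r = 2 × (1.955 × 10^20) / (8.437 × 10^11) = 4.63435 × 10^8 m²/s²
v_esc = √(2GM/r) = 21527.5 m/s ≈ 21.53 km/s

Final answer: 21.53 km/s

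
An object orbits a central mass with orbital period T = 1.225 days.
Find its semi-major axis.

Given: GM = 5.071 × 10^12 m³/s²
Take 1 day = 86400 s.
T = 1.225 days = 105840 s
GM = 5.071 × 10^12 m³/s²
Kepler's third law: a³ = GM T² / (4π²)
T² = 1.12021 × 10^10 s²
a³ = (5.071 × 10^12) × (1.12021 × 10^10) / (4π²) = 1.43891 × 10^21 m³
a = (a³)^(1/3) = 1.12896 × 10^7 m ≈ 11.29 Mm

Final answer: 11.29 Mm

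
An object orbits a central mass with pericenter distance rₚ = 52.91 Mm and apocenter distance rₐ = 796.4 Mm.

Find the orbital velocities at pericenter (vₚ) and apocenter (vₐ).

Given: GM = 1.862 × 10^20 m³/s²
rₚ = 52.91 Mm = 5.291 × 10^7 m
rₐ = 796.4 Mm = 7.964 × 10^8 m
GM = 1.862 × 10^20 m³/s²
a = (rₚ + rₐ)/2 = 4.24655 × 10^8 m
Vis-viva: v² = GM (2/r − 1/a)
vₚ² = 1.862 × 10^20 × (3.78 × 10^-8 − 2.35485 × 10^-9) = 6.59989 × 10^12 m²/s²
vₚ = 2.56903 × 10^6 m/s ≈ 2569 km/s
vₐ² = 1.862 × 10^20 × (2.5113 × 10^-9 − 2.35485 × 10^-9) = 2.91306 × 10^10 m²/s²
vₐ = 170677 m/s ≈ 170.7 km/s

Final answer: vₚ = 2569 km/s, vₐ = 170.7 km/s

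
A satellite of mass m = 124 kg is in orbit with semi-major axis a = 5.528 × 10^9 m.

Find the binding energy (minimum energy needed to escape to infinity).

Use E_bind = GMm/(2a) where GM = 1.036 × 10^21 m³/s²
a = 5.528 × 10^9 m
GM = 1.036 × 10^21 m³/s²
m = 124 kg
GMm = 1.036 × 10^21 × 124 = 1.28464 × 10^23 m³·kg/s²
2a = 1.1056 × 10^10 m
E_bind = GMm/(2a) = 1.16194 × 10^13 J ≈ 11.62 TJ

Final answer: 11.62 TJ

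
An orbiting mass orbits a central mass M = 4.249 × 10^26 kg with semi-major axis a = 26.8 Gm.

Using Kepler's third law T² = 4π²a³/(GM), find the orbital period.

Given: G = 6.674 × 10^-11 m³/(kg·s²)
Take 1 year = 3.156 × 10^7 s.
M = 4.249 × 10^26 kg
GM = G × M = 6.674 × 10^-11 × 4.249 × 10^26 = 2.83578 × 10^16 m³/s²
a = 26.8 Gm = 2.68 × 10^10 m
a³ = 1.92488 × 10^31 m³
T = 2π √(a³/GM) = 2π √((1.92488 × 10^31) / (2.83578 × 10^16)) = 2π × 2.60535 × 10^7 s
T = 1.63699 × 10^8 s ≈ 5.187 years

Final answer: 5.187 years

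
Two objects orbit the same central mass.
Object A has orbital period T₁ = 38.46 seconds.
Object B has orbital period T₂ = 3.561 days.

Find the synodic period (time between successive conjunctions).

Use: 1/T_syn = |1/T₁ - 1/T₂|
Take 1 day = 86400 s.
T₁ = 38.46 seconds
T₂ = 3.561 days = 307670 s
1/T₁ = 0.026001 s⁻¹
1/T₂ = 3.25023 × 10^-6 s⁻¹
|1/T₁ − 1/T₂| = 0.0259978 s⁻¹
T_syn = 1 / |1/T₁ − 1/T₂| = 38.4648 s ≈ 38.46 seconds

Final answer: T_syn = 38.46 seconds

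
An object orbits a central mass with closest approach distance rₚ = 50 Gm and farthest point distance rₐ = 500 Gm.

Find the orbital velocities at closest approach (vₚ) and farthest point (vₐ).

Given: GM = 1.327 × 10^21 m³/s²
rₚ = 50 Gm = 5 × 10^10 m
rₐ = 500 Gm = 5 × 10^11 m
GM = 1.327 × 10^21 m³/s²
a = (rₚ + rₐ)/2 = 2.75 × 10^11 m
Vis-viva: v² = GM (2/r − 1/a)
vₚ² = 1.327 × 10^21 × (4 × 10^-11 − 3.63636 × 10^-12) = 4.82545 × 10^10 m²/s²
vₚ = 219669 m/s ≈ 219.7 km/s
vₐ² = 1.327 × 10^21 × (4 × 10^-12 − 3.63636 × 10^-12) = 4.82545 × 10^8 m²/s²
vₐ = 21966.9 m/s ≈ 21.97 km/s

Final answer: vₚ = 219.7 km/s, vₐ = 21.97 km/s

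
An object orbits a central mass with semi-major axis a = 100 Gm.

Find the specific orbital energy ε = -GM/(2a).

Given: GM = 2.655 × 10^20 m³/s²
a = 100 Gm = 1 × 10^11 m
GM = 2.655 × 10^20 m³/s²
2a = 2 × 10^11 m
ε = −GM/(2a) = -1.3275 × 10^9 J/kg ≈ -1.327 GJ/kg

Final answer: -1.327 GJ/kg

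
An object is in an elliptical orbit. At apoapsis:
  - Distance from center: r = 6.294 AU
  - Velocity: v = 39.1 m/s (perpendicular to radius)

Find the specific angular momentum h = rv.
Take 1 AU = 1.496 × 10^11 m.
r = 6.294 AU = 9.41582 × 10^11 m
v = 39.1 m/s
h = rv = 9.41582 × 10^11 × 39.1 = 3.68159 × 10^13 m²/s ≈ 3.682 × 10^13 m²/s

Final answer: h = 3.682 × 10^13 m²/s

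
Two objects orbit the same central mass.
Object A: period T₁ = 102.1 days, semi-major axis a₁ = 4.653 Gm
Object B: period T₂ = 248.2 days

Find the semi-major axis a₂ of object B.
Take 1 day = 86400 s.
T₁ = 102.1 days = 8.82144 × 10^6 s
T₂ = 248.2 days = 2.14445 × 10^7 s
a₁ = 4.653 Gm = 4.653 × 10^9 m
Kepler's third law: (T₂/T₁)² = (a₂/a₁)³  ⇒  a₂ = a₁ (T₂/T₁)^(2/3)
T₂/T₁ = 2.43095
(T₂/T₁)^(2/3) = 1.80794
a₂ = 4.653 × 10^9 m × 1.80794 = 8.41235 × 10^9 m ≈ 8.412 Gm

Final answer: a₂ = 8.412 Gm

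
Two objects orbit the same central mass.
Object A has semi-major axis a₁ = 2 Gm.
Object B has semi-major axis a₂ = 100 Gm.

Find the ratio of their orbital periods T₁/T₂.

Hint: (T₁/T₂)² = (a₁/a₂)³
a₁ = 2 Gm = 2 × 10^9 m
a₂ = 100 Gm = 1 × 10^11 m
a₁/a₂ = 0.02
T₁/T₂ = (a₁/a₂)^(3/2) = (0.02)^1.5 = 0.00282843

Final answer: T₁/T₂ = 0.002828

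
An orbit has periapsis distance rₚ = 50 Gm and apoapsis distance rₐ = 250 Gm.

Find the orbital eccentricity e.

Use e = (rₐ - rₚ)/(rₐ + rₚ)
rₚ = 50 Gm = 5 × 10^10 m
rₐ = 250 Gm = 2.5 × 10^11 m
rₐ − rₚ = 2 × 10^11 m
rₐ + rₚ = 3 × 10^11 m
e = (rₐ − rₚ)/(rₐ + rₚ) = 0.666667

Final answer: e = 0.6667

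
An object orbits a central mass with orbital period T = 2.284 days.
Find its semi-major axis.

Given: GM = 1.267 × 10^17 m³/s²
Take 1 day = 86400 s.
T = 2.284 days = 197338 s
GM = 1.267 × 10^17 m³/s²
Kepler's third law: a³ = GM T² / (4π²)
T² = 3.89421 × 10^10 s²
a³ = (1.267 × 10^17) × (3.89421 × 10^10) / (4π²) = 1.24979 × 10^26 m³
a = (a³)^(1/3) = 4.99972 × 10^8 m ≈ 500 Mm

Final answer: 500 Mm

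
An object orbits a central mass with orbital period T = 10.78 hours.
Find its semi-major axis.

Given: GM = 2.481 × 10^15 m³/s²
T = 10.78 hours = 38808 s
GM = 2.481 × 10^15 m³/s²
Kepler's third law: a³ = GM T² / (4π²)
T² = 1.50606 × 10^9 s²
a³ = (2.481 × 10^15) × (1.50606 × 10^9) / (4π²) = 9.46476 × 10^22 m³
a = (a³)^(1/3) = 4.55725 × 10^7 m ≈ 4.557 × 10^7 m

Final answer: 4.557 × 10^7 m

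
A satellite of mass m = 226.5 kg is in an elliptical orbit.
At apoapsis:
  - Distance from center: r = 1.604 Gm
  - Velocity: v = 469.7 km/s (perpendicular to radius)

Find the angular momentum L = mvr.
r = 1.604 Gm = 1.604 × 10^9 m
v = 469.7 km/s = 469700 m/s
vr = 469700 × 1.604 × 10^9 = 7.53399 × 10^14 m²/s
L = m × vr = 226.5 × 7.53399 × 10^14 = 1.70645 × 10^17 kg·m²/s ≈ 1.706 × 10^17 kg·m²/s

Final answer: L = 1.706 × 10^17 kg·m²/s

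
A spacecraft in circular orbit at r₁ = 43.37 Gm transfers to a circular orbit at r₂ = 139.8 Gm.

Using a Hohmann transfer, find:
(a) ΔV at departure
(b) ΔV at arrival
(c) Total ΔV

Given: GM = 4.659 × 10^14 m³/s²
r₁ = 43.37 Gm = 4.337 × 10^10 m
r₂ = 139.8 Gm = 1.398 × 10^11 m
GM = 4.659 × 10^14 m³/s²
Transfer ellipse: a_t = (r₁ + r₂)/2 = 9.1585 × 10^10 m
Circular speed at r₁: v₁ = √(GM/r₁) = 103.646 m/s
Transfer speed at r₁ (periapsis): v₁ₜ = √(GM(2/r₁ − 1/a_t)) = 128.054 m/s
(a) ΔV₁ = v₁ₜ − v₁ = 24.4082 m/s ≈ 24.41 m/s
Circular speed at r₂: v₂ = √(GM/r₂) = 57.7288 m/s
Transfer speed at r₂ (apoapsis): v₂ₜ = √(GM(2/r₂ − 1/a_t)) = 39.726 m/s
(b) ΔV₂ = v₂ − v₂ₜ = 18.0028 m/s ≈ 18 m/s
(c) ΔV_total = ΔV₁ + ΔV₂ = 42.411 m/s ≈ 42.41 m/s

Final answer:
(a) ΔV₁ = 24.41 m/s
(b) ΔV₂ = 18 m/s
(c) ΔV_total = 42.41 m/s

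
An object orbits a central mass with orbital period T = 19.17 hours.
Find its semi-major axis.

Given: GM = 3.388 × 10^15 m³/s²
T = 19.17 hours = 69012 s
GM = 3.388 × 10^15 m³/s²
Kepler's third law: a³ = GM T² / (4π²)
T² = 4.76266 × 10^9 s²
a³ = (3.388 × 10^15) × (4.76266 × 10^9) / (4π²) = 4.08727 × 10^23 m³
a = (a³)^(1/3) = 7.42126 × 10^7 m ≈ 74.21 Mm

Final answer: 74.21 Mm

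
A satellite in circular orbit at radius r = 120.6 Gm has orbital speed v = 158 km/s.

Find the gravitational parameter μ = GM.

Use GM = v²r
r = 120.6 Gm = 1.206 × 10^11 m
v = 158 km/s = 158000 m/s
v² = 2.4964 × 10^10 m²/s²
GM = v²r = 2.4964 × 10^10 × 1.206 × 10^11 = 3.01066 × 10^21 m³/s²
GM ≈ 3.011 × 10^21 m³/s²

Final answer: GM = 3.011 × 10^21 m³/s²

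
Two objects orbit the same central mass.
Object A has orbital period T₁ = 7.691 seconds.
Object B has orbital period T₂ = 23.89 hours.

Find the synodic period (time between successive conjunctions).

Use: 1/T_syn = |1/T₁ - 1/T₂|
T₁ = 7.691 seconds
T₂ = 23.89 hours = 86004 s
1/T₁ = 0.130022 s⁻¹
1/T₂ = 1.16274 × 10^-5 s⁻¹
|1/T₁ − 1/T₂| = 0.13001 s⁻¹
T_syn = 1 / |1/T₁ − 1/T₂| = 7.69169 s ≈ 7.692 seconds

Final answer: T_syn = 7.692 seconds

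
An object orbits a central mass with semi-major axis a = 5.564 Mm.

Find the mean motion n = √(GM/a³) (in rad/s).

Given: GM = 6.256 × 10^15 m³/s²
a = 5.564 Mm = 5.564 × 10^6 m
GM = 6.256 × 10^15 m³/s²
a³ = 1.72251 × 10^20 m³
GM/a³ = (6.256 × 10^15) / (1.72251 × 10^20) = 3.63191 × 10^-5 s⁻²
n = √(GM/a³) = 0.00602654 rad/s ≈ 0.006027 rad/s

Final answer: n = 0.006027 rad/s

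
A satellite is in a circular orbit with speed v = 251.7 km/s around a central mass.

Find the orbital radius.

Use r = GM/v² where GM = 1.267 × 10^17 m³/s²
v = 251.7 km/s = 251700 m/s
GM = 1.267 × 10^17 m³/s²
v² = 6.33529 × 10^10 m²/s²
r = GM/v² = (1.267 × 10^17) / (6.33529 × 10^10) = 1.99991 × 10^6 m ≈ 2 Mm

Final answer: 2 Mm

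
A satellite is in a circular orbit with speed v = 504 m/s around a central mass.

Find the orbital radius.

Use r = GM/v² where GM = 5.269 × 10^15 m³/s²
v = 504 m/s
GM = 5.269 × 10^15 m³/s²
v² = 254016 m²/s²
r = GM/v² = (5.269 × 10^15) / 254016 = 2.07428 × 10^10 m ≈ 2.074 × 10^10 m

Final answer: 2.074 × 10^10 m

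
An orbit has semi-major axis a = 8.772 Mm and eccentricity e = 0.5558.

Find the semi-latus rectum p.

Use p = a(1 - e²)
a = 8.772 Mm = 8.772 × 10^6 m
e = 0.5558,  e² = 0.308914,  1 − e² = 0.691086
p = a(1 − e²) = 8.772 × 10^6 m × 0.691086 = 6.06221 × 10^6 m ≈ 6.062 Mm

Final answer: p = 6.062 Mm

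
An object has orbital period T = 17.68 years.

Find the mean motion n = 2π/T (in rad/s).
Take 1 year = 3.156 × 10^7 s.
T = 17.68 years = 5.57981 × 10^8 s
n = 2π / (5.57981 × 10^8 s) = 1.12606 × 10^-8 rad/s ≈ 1.126 × 10^-8 rad/s

Final answer: n = 1.126 × 10^-8 rad/s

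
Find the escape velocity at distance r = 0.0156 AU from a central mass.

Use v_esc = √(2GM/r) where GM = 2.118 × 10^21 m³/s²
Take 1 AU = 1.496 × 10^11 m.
r = 0.0156 AU = 2.33376 × 10^9 m
GM = 2.118 × 10^21 m³/s²
2GM/r = 2 × (2.118 × 10^21) / (2.33376 × 10^9) = 1.8151 × 10^12 m²/s²
v_esc = √(2GM/r) = 1.34726 × 10^6 m/s ≈ 1347 km/s

Final answer: 1347 km/s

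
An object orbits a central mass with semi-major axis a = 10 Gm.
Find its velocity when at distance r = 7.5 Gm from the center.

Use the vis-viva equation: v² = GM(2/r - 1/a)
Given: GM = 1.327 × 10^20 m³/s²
a = 10 Gm = 1 × 10^10 m
r = 7.5 Gm = 7.5 × 10^9 m
GM = 1.327 × 10^20 m³/s²
2/r − 1/a = 2.66667 × 10^-10 − 1 × 10^-10 = 1.66667 × 10^-10 m⁻¹
v² = GM (2/r − 1/a) = 2.21167 × 10^10 m²/s²
v = 148717 m/s ≈ 148.7 km/s

Final answer: 148.7 km/s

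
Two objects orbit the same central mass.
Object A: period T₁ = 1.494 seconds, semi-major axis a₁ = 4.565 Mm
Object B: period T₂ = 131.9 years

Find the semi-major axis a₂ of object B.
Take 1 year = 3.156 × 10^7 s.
T₁ = 1.494 seconds
T₂ = 131.9 years = 4.16276 × 10^9 s
a₁ = 4.565 Mm = 4.565 × 10^6 m
Kepler's third law: (T₂/T₁)² = (a₂/a₁)³  ⇒  a₂ = a₁ (T₂/T₁)^(2/3)
T₂/T₁ = 2.78632 × 10^9
(T₂/T₁)^(2/3) = 1.9801 × 10^6
a₂ = 4.565 × 10^6 m × 1.9801 × 10^6 = 9.03916 × 10^12 m ≈ 9.039 Tm

Final answer: a₂ = 9.039 Tm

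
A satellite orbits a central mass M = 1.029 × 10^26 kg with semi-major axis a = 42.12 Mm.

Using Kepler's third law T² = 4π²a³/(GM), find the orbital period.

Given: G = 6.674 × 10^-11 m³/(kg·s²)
M = 1.029 × 10^26 kg
GM = G × M = 6.674 × 10^-11 × 1.029 × 10^26 = 6.86755 × 10^15 m³/s²
a = 42.12 Mm = 4.212 × 10^7 m
a³ = 7.47249 × 10^22 m³
T = 2π √(a³/GM) = 2π √((7.47249 × 10^22) / (6.86755 × 10^15)) = 2π × 3298.62 s
T = 20725.8 s ≈ 5.757 hours

Final answer: 5.757 hours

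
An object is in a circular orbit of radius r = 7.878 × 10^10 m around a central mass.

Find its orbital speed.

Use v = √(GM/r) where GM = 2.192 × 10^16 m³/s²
r = 7.878 × 10^10 m
GM = 2.192 × 10^16 m³/s²
GM/r = (2.192 × 10^16) / (7.878 × 10^10) = 278243 m²/s²
v = √(GM/r) = 527.488 m/s ≈ 527.5 m/s

Final answer: 527.5 m/s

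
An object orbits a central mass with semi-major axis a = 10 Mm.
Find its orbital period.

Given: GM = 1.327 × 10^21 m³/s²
a = 10 Mm = 1 × 10^7 m
GM = 1.327 × 10^21 m³/s²
a³ = 1 × 10^21 m³
T = 2π √(a³/GM) = 2π √((1 × 10^21) / (1.327 × 10^21)) = 2π × 0.86809 s
T = 5.45437 s ≈ 5.454 seconds

Final answer: 5.454 seconds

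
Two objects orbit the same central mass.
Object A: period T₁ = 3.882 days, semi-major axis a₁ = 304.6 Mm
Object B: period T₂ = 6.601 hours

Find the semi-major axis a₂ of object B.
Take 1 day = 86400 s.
T₁ = 3.882 days = 335405 s
T₂ = 6.601 hours = 23763.6 s
a₁ = 304.6 Mm = 3.046 × 10^8 m
Kepler's third law: (T₂/T₁)² = (a₂/a₁)³  ⇒  a₂ = a₁ (T₂/T₁)^(2/3)
T₂/T₁ = 0.0708505
(T₂/T₁)^(2/3) = 0.171223
a₂ = 3.046 × 10^8 m × 0.171223 = 5.21545 × 10^7 m ≈ 52.15 Mm

Final answer: a₂ = 52.15 Mm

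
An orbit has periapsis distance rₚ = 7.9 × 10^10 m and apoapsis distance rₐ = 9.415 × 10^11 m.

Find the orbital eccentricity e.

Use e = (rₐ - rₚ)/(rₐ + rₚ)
rₚ = 7.9 × 10^10 m
rₐ = 9.415 × 10^11 m
rₐ − rₚ = 8.625 × 10^11 m
rₐ + rₚ = 1.0205 × 10^12 m
e = (rₐ − rₚ)/(rₐ + rₚ) = 0.845174

Final answer: e = 0.8452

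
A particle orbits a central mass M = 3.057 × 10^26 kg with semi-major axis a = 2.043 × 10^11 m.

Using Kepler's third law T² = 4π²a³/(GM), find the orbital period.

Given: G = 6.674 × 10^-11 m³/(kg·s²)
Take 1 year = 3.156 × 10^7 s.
M = 3.057 × 10^26 kg
GM = G × M = 6.674 × 10^-11 × 3.057 × 10^26 = 2.04024 × 10^16 m³/s²
a = 2.043 × 10^11 m
a³ = 8.52717 × 10^33 m³
T = 2π √(a³/GM) = 2π √((8.52717 × 10^33) / (2.04024 × 10^16)) = 2π × 6.4649 × 10^8 s
T = 4.06202 × 10^9 s ≈ 128.7 years

Final answer: 128.7 years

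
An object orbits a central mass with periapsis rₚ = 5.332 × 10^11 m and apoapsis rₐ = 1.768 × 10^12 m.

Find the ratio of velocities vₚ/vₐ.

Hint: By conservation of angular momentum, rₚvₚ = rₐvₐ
rₚ = 5.332 × 10^11 m
rₐ = 1.768 × 10^12 m
rₚvₚ = rₐvₐ  ⇒  vₚ/vₐ = rₐ/rₚ
vₚ/vₐ = (1.768 × 10^12) / (5.332 × 10^11) = 3.31583

Final answer: vₚ/vₐ = 3.316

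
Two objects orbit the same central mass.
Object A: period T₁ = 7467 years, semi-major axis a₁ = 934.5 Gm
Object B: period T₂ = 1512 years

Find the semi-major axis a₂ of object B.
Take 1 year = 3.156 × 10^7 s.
T₁ = 7467 years = 2.35659 × 10^11 s
T₂ = 1512 years = 4.77187 × 10^10 s
a₁ = 934.5 Gm = 9.345 × 10^11 m
Kepler's third law: (T₂/T₁)² = (a₂/a₁)³  ⇒  a₂ = a₁ (T₂/T₁)^(2/3)
T₂/T₁ = 0.202491
(T₂/T₁)^(2/3) = 0.344829
a₂ = 9.345 × 10^11 m × 0.344829 = 3.22243 × 10^11 m ≈ 322.2 Gm

Final answer: a₂ = 322.2 Gm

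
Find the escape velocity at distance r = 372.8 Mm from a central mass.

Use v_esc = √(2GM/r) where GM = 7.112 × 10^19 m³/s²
r = 372.8 Mm = 3.728 × 10^8 m
GM = 7.112 × 10^19 m³/s²
2GM/r = 2 × (7.112 × 10^19) / (3.728 × 10^8) = 3.81545 × 10^11 m²/s²
v_esc = √(2GM/r) = 617693 m/s ≈ 617.7 km/s

Final answer: 617.7 km/s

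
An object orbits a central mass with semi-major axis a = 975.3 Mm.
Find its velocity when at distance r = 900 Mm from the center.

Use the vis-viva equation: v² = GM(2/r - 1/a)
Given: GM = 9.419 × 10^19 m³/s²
a = 975.3 Mm = 9.753 × 10^8 m
r = 900 Mm = 9 × 10^8 m
GM = 9.419 × 10^19 m³/s²
2/r − 1/a = 2.22222 × 10^-9 − 1.02533 × 10^-9 = 1.1969 × 10^-9 m⁻¹
v² = GM (2/r − 1/a) = 1.12736 × 10^11 m²/s²
v = 335761 m/s ≈ 335.8 km/s

Final answer: 335.8 km/s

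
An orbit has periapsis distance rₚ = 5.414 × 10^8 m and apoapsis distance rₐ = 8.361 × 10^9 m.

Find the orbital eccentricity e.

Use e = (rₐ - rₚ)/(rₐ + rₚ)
rₚ = 5.414 × 10^8 m
rₐ = 8.361 × 10^9 m
rₐ − rₚ = 7.8196 × 10^9 m
rₐ + rₚ = 8.9024 × 10^9 m
e = (rₐ − rₚ)/(rₐ + rₚ) = 0.87837

Final answer: e = 0.8784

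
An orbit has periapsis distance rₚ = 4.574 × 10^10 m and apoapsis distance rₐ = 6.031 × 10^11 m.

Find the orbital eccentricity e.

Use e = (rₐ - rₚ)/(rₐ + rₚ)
rₚ = 4.574 × 10^10 m
rₐ = 6.031 × 10^11 m
rₐ − rₚ = 5.5736 × 10^11 m
rₐ + rₚ = 6.4884 × 10^11 m
e = (rₐ − rₚ)/(rₐ + rₚ) = 0.85901

Final answer: e = 0.859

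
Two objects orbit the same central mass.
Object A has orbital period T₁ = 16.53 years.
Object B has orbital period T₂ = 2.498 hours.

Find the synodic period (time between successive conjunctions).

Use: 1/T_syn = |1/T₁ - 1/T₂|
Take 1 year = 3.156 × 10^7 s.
T₁ = 16.53 years = 5.21687 × 10^8 s
T₂ = 2.498 hours = 8992.8 s
1/T₁ = 1.91686 × 10^-9 s⁻¹
1/T₂ = 0.0001112 s⁻¹
|1/T₁ − 1/T₂| = 0.000111198 s⁻¹
T_syn = 1 / |1/T₁ − 1/T₂| = 8992.96 s ≈ 2.498 hours

Final answer: T_syn = 2.498 hours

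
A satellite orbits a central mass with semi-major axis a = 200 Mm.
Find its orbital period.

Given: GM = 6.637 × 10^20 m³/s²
a = 200 Mm = 2 × 10^8 m
GM = 6.637 × 10^20 m³/s²
a³ = 8 × 10^24 m³
T = 2π √(a³/GM) = 2π √((8 × 10^24) / (6.637 × 10^20)) = 2π × 109.789 s
T = 689.825 s ≈ 11.5 minutes

Final answer: 11.5 minutes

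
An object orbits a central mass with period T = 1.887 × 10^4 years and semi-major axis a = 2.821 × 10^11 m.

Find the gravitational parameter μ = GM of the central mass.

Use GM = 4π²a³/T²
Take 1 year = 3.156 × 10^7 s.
T = 1.887 × 10^4 years = 5.95537 × 10^11 s
a = 2.821 × 10^11 m
a³ = 2.24496 × 10^34 m³
T² = 3.54665 × 10^23 s²
GM = 4π² × (2.24496 × 10^34) / (3.54665 × 10^23) = 2.49891 × 10^12 m³/s²
GM ≈ 2.499 × 10^12 m³/s²

Final answer: GM = 2.499 × 10^12 m³/s²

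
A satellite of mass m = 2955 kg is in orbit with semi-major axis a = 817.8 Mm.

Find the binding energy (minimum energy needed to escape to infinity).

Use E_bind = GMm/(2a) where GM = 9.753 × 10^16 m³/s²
a = 817.8 Mm = 8.178 × 10^8 m
GM = 9.753 × 10^16 m³/s²
m = 2955 kg
GMm = 9.753 × 10^16 × 2955 = 2.88201 × 10^20 m³·kg/s²
2a = 1.6356 × 10^9 m
E_bind = GMm/(2a) = 1.76205 × 10^11 J ≈ 176.2 GJ

Final answer: 176.2 GJ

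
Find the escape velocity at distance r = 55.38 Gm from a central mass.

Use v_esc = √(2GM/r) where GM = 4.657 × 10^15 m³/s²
r = 55.38 Gm = 5.538 × 10^10 m
GM = 4.657 × 10^15 m³/s²
2GM/r = 2 × (4.657 × 10^15) / (5.538 × 10^10) = 168183 m²/s²
v_esc = √(2GM/r) = 410.102 m/s ≈ 410.1 m/s

Final answer: 410.1 m/s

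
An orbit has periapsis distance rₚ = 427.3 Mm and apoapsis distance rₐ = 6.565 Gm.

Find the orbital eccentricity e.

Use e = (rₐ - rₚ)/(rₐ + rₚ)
rₚ = 427.3 Mm = 4.273 × 10^8 m
rₐ = 6.565 Gm = 6.565 × 10^9 m
rₐ − rₚ = 6.1377 × 10^9 m
rₐ + rₚ = 6.9923 × 10^9 m
e = (rₐ − rₚ)/(rₐ + rₚ) = 0.87778

Final answer: e = 0.8778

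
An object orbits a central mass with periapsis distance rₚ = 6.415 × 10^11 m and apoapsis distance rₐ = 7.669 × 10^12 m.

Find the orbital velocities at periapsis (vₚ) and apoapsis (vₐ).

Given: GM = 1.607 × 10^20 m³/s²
rₚ = 6.415 × 10^11 m
rₐ = 7.669 × 10^12 m
GM = 1.607 × 10^20 m³/s²
a = (rₚ + rₐ)/2 = 4.15525 × 10^12 m
Vis-viva: v² = GM (2/r − 1/a)
vₚ² = 1.607 × 10^20 × (3.11769 × 10^-12 − 2.40659 × 10^-13) = 4.62339 × 10^8 m²/s²
vₚ = 21502.1 m/s ≈ 21.5 km/s
vₐ² = 1.607 × 10^20 × (2.6079 × 10^-13 − 2.40659 × 10^-13) = 3.23502 × 10^6 m²/s²
vₐ = 1798.62 m/s ≈ 1.799 km/s

Final answer: vₚ = 21.5 km/s, vₐ = 1.799 km/s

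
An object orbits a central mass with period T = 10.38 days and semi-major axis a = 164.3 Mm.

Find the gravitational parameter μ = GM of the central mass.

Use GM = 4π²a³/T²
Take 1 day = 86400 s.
T = 10.38 days = 896832 s
a = 164.3 Mm = 1.643 × 10^8 m
a³ = 4.43519 × 10^24 m³
T² = 8.04308 × 10^11 s²
GM = 4π² × (4.43519 × 10^24) / (8.04308 × 10^11) = 2.17696 × 10^14 m³/s²
GM ≈ 2.177 × 10^14 m³/s²

Final answer: GM = 2.177 × 10^14 m³/s²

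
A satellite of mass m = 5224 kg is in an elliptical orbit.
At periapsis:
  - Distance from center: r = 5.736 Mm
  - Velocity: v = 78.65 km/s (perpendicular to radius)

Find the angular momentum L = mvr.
r = 5.736 Mm = 5.736 × 10^6 m
v = 78.65 km/s = 78650 m/s
vr = 78650 × 5.736 × 10^6 = 4.51136 × 10^11 m²/s
L = m × vr = 5224 × 4.51136 × 10^11 = 2.35674 × 10^15 kg·m²/s ≈ 2.357 × 10^15 kg·m²/s

Final answer: L = 2.357 × 10^15 kg·m²/s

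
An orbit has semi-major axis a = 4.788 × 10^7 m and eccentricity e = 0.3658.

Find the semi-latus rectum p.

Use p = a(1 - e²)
a = 4.788 × 10^7 m
e = 0.3658,  e² = 0.13381,  1 − e² = 0.86619
p = a(1 − e²) = 4.788 × 10^7 m × 0.86619 = 4.14732 × 10^7 m ≈ 4.147 × 10^7 m

Final answer: p = 4.147 × 10^7 m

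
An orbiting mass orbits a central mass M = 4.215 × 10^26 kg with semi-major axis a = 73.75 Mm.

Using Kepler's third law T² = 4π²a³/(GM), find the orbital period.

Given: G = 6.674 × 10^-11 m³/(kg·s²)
M = 4.215 × 10^26 kg
GM = G × M = 6.674 × 10^-11 × 4.215 × 10^26 = 2.81309 × 10^16 m³/s²
a = 73.75 Mm = 7.375 × 10^7 m
a³ = 4.01131 × 10^23 m³
T = 2π √(a³/GM) = 2π √((4.01131 × 10^23) / (2.81309 × 10^16)) = 2π × 3776.17 s
T = 23726.4 s ≈ 6.591 hours

Final answer: 6.591 hours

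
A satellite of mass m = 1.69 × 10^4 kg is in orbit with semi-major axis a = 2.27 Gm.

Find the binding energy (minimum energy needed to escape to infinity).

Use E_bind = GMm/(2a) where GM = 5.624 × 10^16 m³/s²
a = 2.27 Gm = 2.27 × 10^9 m
GM = 5.624 × 10^16 m³/s²
m = 1.69 × 10^4 kg
GMm = 5.624 × 10^16 × 16900 = 9.50456 × 10^20 m³·kg/s²
2a = 4.54 × 10^9 m
E_bind = GMm/(2a) = 2.09352 × 10^11 J ≈ 209.4 GJ

Final answer: 209.4 GJ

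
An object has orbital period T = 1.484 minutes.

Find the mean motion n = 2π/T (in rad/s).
T = 1.484 minutes = 89.04 s
n = 2π / 89.04 s = 0.0705659 rad/s ≈ 0.07057 rad/s

Final answer: n = 0.07057 rad/s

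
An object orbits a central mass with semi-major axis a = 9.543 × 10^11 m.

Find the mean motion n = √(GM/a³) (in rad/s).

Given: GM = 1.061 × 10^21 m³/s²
a = 9.543 × 10^11 m
GM = 1.061 × 10^21 m³/s²
a³ = 8.6907 × 10^35 m³
GM/a³ = (1.061 × 10^21) / (8.6907 × 10^35) = 1.22085 × 10^-15 s⁻²
n = √(GM/a³) = 3.49406 × 10^-8 rad/s ≈ 3.494 × 10^-8 rad/s

Final answer: n = 3.494 × 10^-8 rad/s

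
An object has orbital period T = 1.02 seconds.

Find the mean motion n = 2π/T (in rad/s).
T = 1.02 seconds
n = 2π / 1.02 s = 6.15999 rad/s ≈ 6.16 rad/s

Final answer: n = 6.16 rad/s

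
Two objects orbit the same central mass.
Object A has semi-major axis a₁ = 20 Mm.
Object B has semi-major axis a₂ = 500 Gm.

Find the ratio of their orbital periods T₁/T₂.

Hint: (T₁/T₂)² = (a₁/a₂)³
a₁ = 20 Mm = 2 × 10^7 m
a₂ = 500 Gm = 5 × 10^11 m
a₁/a₂ = 4 × 10^-5
T₁/T₂ = (a₁/a₂)^(3/2) = (4 × 10^-5)^1.5 = 2.52982 × 10^-7

Final answer: T₁/T₂ = 2.53 × 10^-7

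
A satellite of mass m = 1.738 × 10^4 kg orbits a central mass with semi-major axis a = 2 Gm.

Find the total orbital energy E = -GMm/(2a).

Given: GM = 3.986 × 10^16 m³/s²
a = 2 Gm = 2 × 10^9 m
GM = 3.986 × 10^16 m³/s²
2a = 4 × 10^9 m
GMm = 3.986 × 10^16 × 17380 = 6.92767 × 10^20 m³·kg/s²
E = −GMm/(2a) = -1.73192 × 10^11 J ≈ -173.2 GJ

Final answer: -173.2 GJ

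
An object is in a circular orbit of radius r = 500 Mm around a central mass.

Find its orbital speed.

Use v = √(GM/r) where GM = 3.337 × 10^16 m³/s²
r = 500 Mm = 5 × 10^8 m
GM = 3.337 × 10^16 m³/s²
GM/r = (3.337 × 10^16) / (5 × 10^8) = 6.674 × 10^7 m²/s²
v = √(GM/r) = 8169.46 m/s ≈ 8.169 km/s

Final answer: 8.169 km/s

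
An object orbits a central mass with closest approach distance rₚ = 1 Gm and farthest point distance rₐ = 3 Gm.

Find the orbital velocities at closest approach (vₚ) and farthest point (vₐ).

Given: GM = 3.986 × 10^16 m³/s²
rₚ = 1 Gm = 1 × 10^9 m
rₐ = 3 Gm = 3 × 10^9 m
GM = 3.986 × 10^16 m³/s²
a = (rₚ + rₐ)/2 = 2 × 10^9 m
Vis-viva: v² = GM (2/r − 1/a)
vₚ² = 3.986 × 10^16 × (2 × 10^-9 − 5 × 10^-10) = 5.979 × 10^7 m²/s²
vₚ = 7732.4 m/s ≈ 7.732 km/s
vₐ² = 3.986 × 10^16 × (6.66667 × 10^-10 − 5 × 10^-10) = 6.64333 × 10^6 m²/s²
vₐ = 2577.47 m/s ≈ 2.577 km/s

Final answer: vₚ = 7.732 km/s, vₐ = 2.577 km/s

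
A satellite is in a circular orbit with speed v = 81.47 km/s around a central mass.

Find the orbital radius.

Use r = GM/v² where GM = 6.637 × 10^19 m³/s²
v = 81.47 km/s = 81470 m/s
GM = 6.637 × 10^19 m³/s²
v² = 6.63736 × 10^9 m²/s²
r = GM/v² = (6.637 × 10^19) / (6.63736 × 10^9) = 9.99946 × 10^9 m ≈ 9.999 Gm

Final answer: 9.999 Gm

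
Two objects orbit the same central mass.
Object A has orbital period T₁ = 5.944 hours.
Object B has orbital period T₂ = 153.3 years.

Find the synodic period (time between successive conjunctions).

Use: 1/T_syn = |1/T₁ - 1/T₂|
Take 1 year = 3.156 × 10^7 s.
T₁ = 5.944 hours = 21398.4 s
T₂ = 153.3 years = 4.83815 × 10^9 s
1/T₁ = 4.67325 × 10^-5 s⁻¹
1/T₂ = 2.06691 × 10^-10 s⁻¹
|1/T₁ − 1/T₂| = 4.67323 × 10^-5 s⁻¹
T_syn = 1 / |1/T₁ − 1/T₂| = 21398.5 s ≈ 5.944 hours

Final answer: T_syn = 5.944 hours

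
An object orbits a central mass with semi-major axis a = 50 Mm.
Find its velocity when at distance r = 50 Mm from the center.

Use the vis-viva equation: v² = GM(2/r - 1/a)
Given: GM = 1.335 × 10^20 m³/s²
a = 50 Mm = 5 × 10^7 m
r = 50 Mm = 5 × 10^7 m
GM = 1.335 × 10^20 m³/s²
2/r − 1/a = 4 × 10^-8 − 2 × 10^-8 = 2 × 10^-8 m⁻¹
v² = GM (2/r − 1/a) = 2.67 × 10^12 m²/s²
v = 1.63401 × 10^6 m/s ≈ 1634 km/s

Final answer: 1634 km/s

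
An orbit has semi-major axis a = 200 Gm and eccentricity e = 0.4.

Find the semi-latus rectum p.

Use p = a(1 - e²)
a = 200 Gm = 2 × 10^11 m
e = 0.4,  e² = 0.16,  1 − e² = 0.84
p = a(1 − e²) = 2 × 10^11 m × 0.84 = 1.68 × 10^11 m ≈ 168 Gm

Final answer: p = 168 Gm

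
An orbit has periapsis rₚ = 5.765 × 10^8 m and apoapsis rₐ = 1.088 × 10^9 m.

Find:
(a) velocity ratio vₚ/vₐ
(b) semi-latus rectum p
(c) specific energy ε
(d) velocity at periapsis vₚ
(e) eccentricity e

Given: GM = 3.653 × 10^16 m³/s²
rₚ = 5.765 × 10^8 m
rₐ = 1.088 × 10^9 m
GM = 3.653 × 10^16 m³/s²
a = (rₚ + rₐ)/2 = 8.3225 × 10^8 m
e = (rₐ − rₚ)/(rₐ + rₚ) = (5.115 × 10^8) / (1.6645 × 10^9) = 0.307299
(a) vₚ/vₐ = rₐ/rₚ (angular momentum) = (1.088 × 10^9) / (5.765 × 10^8) = 1.88725 ≈ 1.887
(b) 1 − e² = 0.905567;  p = a(1 − e²) = 8.3225 × 10^8 × 0.905567 = 7.53658 × 10^8 m ≈ 7.537 × 10^8 m
(c) 2a = 1.6645 × 10^9 m;  ε = −GM/(2a) = -2.19465 × 10^7 J/kg ≈ -21.95 MJ/kg
(d) vₚ² = GM (2/rₚ − 1/a) = 3.653 × 10^16 × (3.46921 × 10^-9 − 1.20156 × 10^-9) = 8.28372 × 10^7 m²/s²;  vₚ = 9101.49 m/s ≈ 9.101 km/s
(e) e = 0.307299 ≈ 0.3073

Final answer:
(a) velocity ratio vₚ/vₐ = 1.887
(b) semi-latus rectum p = 7.537 × 10^8 m
(c) specific energy ε = -21.95 MJ/kg
(d) velocity at periapsis vₚ = 9.101 km/s
(e) eccentricity e = 0.3073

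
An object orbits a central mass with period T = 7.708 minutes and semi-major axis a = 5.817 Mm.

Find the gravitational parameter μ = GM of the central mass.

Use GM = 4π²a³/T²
T = 7.708 minutes = 462.48 s
a = 5.817 Mm = 5.817 × 10^6 m
a³ = 1.96833 × 10^20 m³
T² = 213888 s²
GM = 4π² × (1.96833 × 10^20) / 213888 = 3.63305 × 10^16 m³/s²
GM ≈ 3.633 × 10^16 m³/s²

Final answer: GM = 3.633 × 10^16 m³/s²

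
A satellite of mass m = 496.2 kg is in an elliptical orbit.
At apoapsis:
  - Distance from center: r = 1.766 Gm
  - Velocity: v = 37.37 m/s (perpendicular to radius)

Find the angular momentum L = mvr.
r = 1.766 Gm = 1.766 × 10^9 m
v = 37.37 m/s
vr = 37.37 × 1.766 × 10^9 = 6.59954 × 10^10 m²/s
L = m × vr = 496.2 × 6.59954 × 10^10 = 3.27469 × 10^13 kg·m²/s ≈ 3.275 × 10^13 kg·m²/s

Final answer: L = 3.275 × 10^13 kg·m²/s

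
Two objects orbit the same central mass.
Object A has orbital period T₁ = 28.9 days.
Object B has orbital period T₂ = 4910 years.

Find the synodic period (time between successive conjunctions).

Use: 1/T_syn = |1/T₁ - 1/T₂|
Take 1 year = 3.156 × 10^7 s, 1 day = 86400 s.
T₁ = 28.9 days = 2.49696 × 10^6 s
T₂ = 4910 years = 1.5496 × 10^11 s
1/T₁ = 4.00487 × 10^-7 s⁻¹
1/T₂ = 6.45329 × 10^-12 s⁻¹
|1/T₁ − 1/T₂| = 4.00481 × 10^-7 s⁻¹
T_syn = 1 / |1/T₁ − 1/T₂| = 2.497 × 10^6 s ≈ 28.9 days

Final answer: T_syn = 28.9 days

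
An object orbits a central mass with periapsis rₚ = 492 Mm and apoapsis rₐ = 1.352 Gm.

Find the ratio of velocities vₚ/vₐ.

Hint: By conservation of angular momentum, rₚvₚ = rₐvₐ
rₚ = 492 Mm = 4.92 × 10^8 m
rₐ = 1.352 Gm = 1.352 × 10^9 m
rₚvₚ = rₐvₐ  ⇒  vₚ/vₐ = rₐ/rₚ
vₚ/vₐ = (1.352 × 10^9) / (4.92 × 10^8) = 2.74797

Final answer: vₚ/vₐ = 2.748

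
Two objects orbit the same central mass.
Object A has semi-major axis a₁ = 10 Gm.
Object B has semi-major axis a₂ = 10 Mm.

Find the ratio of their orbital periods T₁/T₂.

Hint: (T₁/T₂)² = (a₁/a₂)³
a₁ = 10 Gm = 1 × 10^10 m
a₂ = 10 Mm = 1 × 10^7 m
a₁/a₂ = 1000
T₁/T₂ = (a₁/a₂)^(3/2) = (1000)^1.5 = 31622.8

Final answer: T₁/T₂ = 3.162 × 10^4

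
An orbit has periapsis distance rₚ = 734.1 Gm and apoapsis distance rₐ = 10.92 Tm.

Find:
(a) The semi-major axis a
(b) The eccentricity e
rₚ = 734.1 Gm = 7.341 × 10^11 m
rₐ = 10.92 Tm = 1.092 × 10^13 m
(a) a = (rₚ + rₐ)/2 = 5.82705 × 10^12 m ≈ 5.827 Tm
(b) e = (rₐ − rₚ)/(rₐ + rₚ) = (1.01859 × 10^13) / (1.16541 × 10^13) = 0.874019

Final answer:
(a) a = 5.827 Tm
(b) e = 0.874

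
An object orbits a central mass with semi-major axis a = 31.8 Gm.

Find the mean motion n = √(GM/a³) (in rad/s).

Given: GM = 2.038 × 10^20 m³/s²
a = 31.8 Gm = 3.18 × 10^10 m
GM = 2.038 × 10^20 m³/s²
a³ = 3.21574 × 10^31 m³
GM/a³ = (2.038 × 10^20) / (3.21574 × 10^31) = 6.33757 × 10^-12 s⁻²
n = √(GM/a³) = 2.51745 × 10^-6 rad/s ≈ 2.517 × 10^-6 rad/s

Final answer: n = 2.517 × 10^-6 rad/s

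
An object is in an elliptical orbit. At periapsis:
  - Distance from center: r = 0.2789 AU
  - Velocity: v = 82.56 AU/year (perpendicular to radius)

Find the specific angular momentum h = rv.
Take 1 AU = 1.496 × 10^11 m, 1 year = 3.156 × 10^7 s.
r = 0.2789 AU = 4.17234 × 10^10 m
v = 82.56 AU/year = 391349 m/s
h = rv = 4.17234 × 10^10 × 391349 = 1.63284 × 10^16 m²/s ≈ 1.633 × 10^16 m²/s

Final answer: h = 1.633 × 10^16 m²/s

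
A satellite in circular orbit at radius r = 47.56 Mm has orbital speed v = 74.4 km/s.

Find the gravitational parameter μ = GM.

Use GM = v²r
r = 47.56 Mm = 4.756 × 10^7 m
v = 74.4 km/s = 74400 m/s
v² = 5.53536 × 10^9 m²/s²
GM = v²r = 5.53536 × 10^9 × 4.756 × 10^7 = 2.63262 × 10^17 m³/s²
GM ≈ 2.633 × 10^17 m³/s²

Final answer: GM = 2.633 × 10^17 m³/s²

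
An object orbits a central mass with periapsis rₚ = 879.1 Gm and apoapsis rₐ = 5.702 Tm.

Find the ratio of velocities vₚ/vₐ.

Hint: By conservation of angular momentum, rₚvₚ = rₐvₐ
rₚ = 879.1 Gm = 8.791 × 10^11 m
rₐ = 5.702 Tm = 5.702 × 10^12 m
rₚvₚ = rₐvₐ  ⇒  vₚ/vₐ = rₐ/rₚ
vₚ/vₐ = (5.702 × 10^12) / (8.791 × 10^11) = 6.48618

Final answer: vₚ/vₐ = 6.486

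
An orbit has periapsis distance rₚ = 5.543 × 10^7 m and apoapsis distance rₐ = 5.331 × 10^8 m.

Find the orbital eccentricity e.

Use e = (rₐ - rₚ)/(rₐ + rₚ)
rₚ = 5.543 × 10^7 m
rₐ = 5.331 × 10^8 m
rₐ − rₚ = 4.7767 × 10^8 m
rₐ + rₚ = 5.8853 × 10^8 m
e = (rₐ − rₚ)/(rₐ + rₚ) = 0.811632

Final answer: e = 0.8116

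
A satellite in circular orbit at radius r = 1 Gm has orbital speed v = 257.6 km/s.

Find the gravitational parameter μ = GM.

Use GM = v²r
r = 1 Gm = 1 × 10^9 m
v = 257.6 km/s = 257600 m/s
v² = 6.63578 × 10^10 m²/s²
GM = v²r = 6.63578 × 10^10 × 1 × 10^9 = 6.63578 × 10^19 m³/s²
GM ≈ 6.636 × 10^19 m³/s²

Final answer: GM = 6.636 × 10^19 m³/s²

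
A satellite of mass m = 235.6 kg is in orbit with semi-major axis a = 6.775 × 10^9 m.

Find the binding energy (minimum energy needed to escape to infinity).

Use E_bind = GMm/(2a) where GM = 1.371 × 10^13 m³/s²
a = 6.775 × 10^9 m
GM = 1.371 × 10^13 m³/s²
m = 235.6 kg
GMm = 1.371 × 10^13 × 235.6 = 3.23008 × 10^15 m³·kg/s²
2a = 1.355 × 10^10 m
E_bind = GMm/(2a) = 238382 J ≈ 238.4 kJ

Final answer: 238.4 kJ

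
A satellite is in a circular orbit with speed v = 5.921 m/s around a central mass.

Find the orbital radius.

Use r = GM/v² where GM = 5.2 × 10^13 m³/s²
v = 5.921 m/s
GM = 5.2 × 10^13 m³/s²
v² = 35.0582 m²/s²
r = GM/v² = (5.2 × 10^13) / 35.0582 = 1.48325 × 10^12 m ≈ 1.483 Tm

Final answer: 1.483 Tm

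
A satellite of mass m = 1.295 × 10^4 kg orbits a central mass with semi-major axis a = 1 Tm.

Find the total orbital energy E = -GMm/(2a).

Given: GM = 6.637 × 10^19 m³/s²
a = 1 Tm = 1 × 10^12 m
GM = 6.637 × 10^19 m³/s²
2a = 2 × 10^12 m
GMm = 6.637 × 10^19 × 12950 = 8.59491 × 10^23 m³·kg/s²
E = −GMm/(2a) = -4.29746 × 10^11 J ≈ -429.7 GJ

Final answer: -429.7 GJ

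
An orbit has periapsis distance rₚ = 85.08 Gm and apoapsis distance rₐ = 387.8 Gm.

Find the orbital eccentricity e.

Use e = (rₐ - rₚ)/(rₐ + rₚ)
rₚ = 85.08 Gm = 8.508 × 10^10 m
rₐ = 387.8 Gm = 3.878 × 10^11 m
rₐ − rₚ = 3.0272 × 10^11 m
rₐ + rₚ = 4.7288 × 10^11 m
e = (rₐ − rₚ)/(rₐ + rₚ) = 0.640162

Final answer: e = 0.6402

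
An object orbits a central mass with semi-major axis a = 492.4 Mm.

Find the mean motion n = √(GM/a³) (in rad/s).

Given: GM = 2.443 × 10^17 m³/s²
a = 492.4 Mm = 4.924 × 10^8 m
GM = 2.443 × 10^17 m³/s²
a³ = 1.19386 × 10^26 m³
GM/a³ = (2.443 × 10^17) / (1.19386 × 10^26) = 2.0463 × 10^-9 s⁻²
n = √(GM/a³) = 4.5236 × 10^-5 rad/s ≈ 4.524 × 10^-5 rad/s

Final answer: n = 4.524 × 10^-5 rad/s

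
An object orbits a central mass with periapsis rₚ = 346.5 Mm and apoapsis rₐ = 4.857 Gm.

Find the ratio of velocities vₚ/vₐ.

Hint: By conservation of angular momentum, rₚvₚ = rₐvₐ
rₚ = 346.5 Mm = 3.465 × 10^8 m
rₐ = 4.857 Gm = 4.857 × 10^9 m
rₚvₚ = rₐvₐ  ⇒  vₚ/vₐ = rₐ/rₚ
vₚ/vₐ = (4.857 × 10^9) / (3.465 × 10^8) = 14.0173

Final answer: vₚ/vₐ = 14.02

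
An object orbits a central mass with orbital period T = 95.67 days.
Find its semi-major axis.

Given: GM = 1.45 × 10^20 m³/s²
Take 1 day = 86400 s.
T = 95.67 days = 8.26589 × 10^6 s
GM = 1.45 × 10^20 m³/s²
Kepler's third law: a³ = GM T² / (4π²)
T² = 6.83249 × 10^13 s²
a³ = (1.45 × 10^20) × (6.83249 × 10^13) / (4π²) = 2.5095 × 10^32 m³
a = (a³)^(1/3) = 6.30758 × 10^10 m ≈ 63.08 Gm

Final answer: 63.08 Gm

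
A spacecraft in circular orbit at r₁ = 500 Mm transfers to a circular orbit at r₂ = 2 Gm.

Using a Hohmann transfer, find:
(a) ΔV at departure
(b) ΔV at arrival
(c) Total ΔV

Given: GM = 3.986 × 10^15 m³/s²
r₁ = 500 Mm = 5 × 10^8 m
r₂ = 2 Gm = 2 × 10^9 m
GM = 3.986 × 10^15 m³/s²
Transfer ellipse: a_t = (r₁ + r₂)/2 = 1.25 × 10^9 m
Circular speed at r₁: v₁ = √(GM/r₁) = 2823.47 m/s
Transfer speed at r₁ (periapsis): v₁ₜ = √(GM(2/r₁ − 1/a_t)) = 3571.44 m/s
(a) ΔV₁ = v₁ₜ − v₁ = 747.969 m/s ≈ 748 m/s
Circular speed at r₂: v₂ = √(GM/r₂) = 1411.74 m/s
Transfer speed at r₂ (apoapsis): v₂ₜ = √(GM(2/r₂ − 1/a_t)) = 892.861 m/s
(b) ΔV₂ = v₂ − v₂ₜ = 518.876 m/s ≈ 518.9 m/s
(c) ΔV_total = ΔV₁ + ΔV₂ = 1266.85 m/s ≈ 1.267 km/s

Final answer:
(a) ΔV₁ = 748 m/s
(b) ΔV₂ = 518.9 m/s
(c) ΔV_total = 1.267 km/s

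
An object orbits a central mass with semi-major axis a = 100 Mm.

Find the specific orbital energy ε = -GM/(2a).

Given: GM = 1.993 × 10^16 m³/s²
a = 100 Mm = 1 × 10^8 m
GM = 1.993 × 10^16 m³/s²
2a = 2 × 10^8 m
ε = −GM/(2a) = -9.965 × 10^7 J/kg ≈ -99.65 MJ/kg

Final answer: -99.65 MJ/kg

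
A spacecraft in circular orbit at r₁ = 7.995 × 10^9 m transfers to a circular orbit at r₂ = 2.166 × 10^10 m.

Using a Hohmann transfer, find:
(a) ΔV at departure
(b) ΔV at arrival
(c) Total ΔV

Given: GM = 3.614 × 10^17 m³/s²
r₁ = 7.995 × 10^9 m
r₂ = 2.166 × 10^10 m
GM = 3.614 × 10^17 m³/s²
Transfer ellipse: a_t = (r₁ + r₂)/2 = 1.48275 × 10^10 m
Circular speed at r₁: v₁ = √(GM/r₁) = 6723.34 m/s
Transfer speed at r₁ (periapsis): v₁ₜ = √(GM(2/r₁ − 1/a_t)) = 8126.06 m/s
(a) ΔV₁ = v₁ₜ − v₁ = 1402.73 m/s ≈ 1.403 km/s
Circular speed at r₂: v₂ = √(GM/r₂) = 4084.74 m/s
Transfer speed at r₂ (apoapsis): v₂ₜ = √(GM(2/r₂ − 1/a_t)) = 2999.44 m/s
(b) ΔV₂ = v₂ − v₂ₜ = 1085.3 m/s ≈ 1.085 km/s
(c) ΔV_total = ΔV₁ + ΔV₂ = 2488.03 m/s ≈ 2.488 km/s

Final answer:
(a) ΔV₁ = 1.403 km/s
(b) ΔV₂ = 1.085 km/s
(c) ΔV_total = 2.488 km/s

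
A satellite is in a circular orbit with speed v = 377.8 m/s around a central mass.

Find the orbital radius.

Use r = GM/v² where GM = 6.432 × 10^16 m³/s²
v = 377.8 m/s
GM = 6.432 × 10^16 m³/s²
v² = 142733 m²/s²
r = GM/v² = (6.432 × 10^16) / 142733 = 4.50632 × 10^11 m ≈ 450.6 Gm

Final answer: 450.6 Gm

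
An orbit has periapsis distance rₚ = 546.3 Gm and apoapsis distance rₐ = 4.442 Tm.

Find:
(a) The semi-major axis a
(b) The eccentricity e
rₚ = 546.3 Gm = 5.463 × 10^11 m
rₐ = 4.442 Tm = 4.442 × 10^12 m
(a) a = (rₚ + rₐ)/2 = 2.49415 × 10^12 m ≈ 2.494 Tm
(b) e = (rₐ − rₚ)/(rₐ + rₚ) = (3.8957 × 10^12) / (4.9883 × 10^12) = 0.780967

Final answer:
(a) a = 2.494 Tm
(b) e = 0.781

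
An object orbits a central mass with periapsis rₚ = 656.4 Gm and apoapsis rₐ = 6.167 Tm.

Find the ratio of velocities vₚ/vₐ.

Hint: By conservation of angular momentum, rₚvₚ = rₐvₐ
rₚ = 656.4 Gm = 6.564 × 10^11 m
rₐ = 6.167 Tm = 6.167 × 10^12 m
rₚvₚ = rₐvₐ  ⇒  vₚ/vₐ = rₐ/rₚ
vₚ/vₐ = (6.167 × 10^12) / (6.564 × 10^11) = 9.39519

Final answer: vₚ/vₐ = 9.395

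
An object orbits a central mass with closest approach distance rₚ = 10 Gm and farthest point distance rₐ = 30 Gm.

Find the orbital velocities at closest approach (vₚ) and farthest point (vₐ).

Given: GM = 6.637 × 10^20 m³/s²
rₚ = 10 Gm = 1 × 10^10 m
rₐ = 30 Gm = 3 × 10^10 m
GM = 6.637 × 10^20 m³/s²
a = (rₚ + rₐ)/2 = 2 × 10^10 m
Vis-viva: v² = GM (2/r − 1/a)
vₚ² = 6.637 × 10^20 × (2 × 10^-10 − 5 × 10^-11) = 9.9555 × 10^10 m²/s²
vₚ = 315523 m/s ≈ 315.5 km/s
vₐ² = 6.637 × 10^20 × (6.66667 × 10^-11 − 5 × 10^-11) = 1.10617 × 10^10 m²/s²
vₐ = 105174 m/s ≈ 105.2 km/s

Final answer: vₚ = 315.5 km/s, vₐ = 105.2 km/s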